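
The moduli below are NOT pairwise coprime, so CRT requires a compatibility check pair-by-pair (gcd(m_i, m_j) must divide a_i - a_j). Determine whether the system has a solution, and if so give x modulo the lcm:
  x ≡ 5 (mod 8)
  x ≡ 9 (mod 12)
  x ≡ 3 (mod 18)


Moduli 8, 12, 18 are not pairwise coprime, so CRT works modulo lcm(m_i) when all pairwise compatibility conditions hold.
Pairwise compatibility: gcd(m_i, m_j) must divide a_i - a_j for every pair.
Merge one congruence at a time:
  Start: x ≡ 5 (mod 8).
  Combine with x ≡ 9 (mod 12): gcd(8, 12) = 4; 9 - 5 = 4, which IS divisible by 4, so compatible.
    Write x = 5 + 8·t and substitute into x ≡ 9 (mod 12): 8·t ≡ 9 − 5 = 4 (mod 12).
    Divide the congruence (and modulus) by g = 4: 2·t ≡ 1 (mod 3).
    The inverse of 2 mod 3 is 2 (since 2·2 = 4 = 1·3 + 1), so t ≡ 2·1 = 2 ≡ 2 (mod 3).
    Then x = 5 + 8·2 = 21, valid modulo lcm(8, 12) = 24: x ≡ 21 (mod 24).
  Combine with x ≡ 3 (mod 18): gcd(24, 18) = 6; 3 - 21 = -18, which IS divisible by 6, so compatible.
    Write x = 21 + 24·t and substitute into x ≡ 3 (mod 18): 24·t ≡ 3 − 21 = -18 (mod 18).
    Divide the congruence (and modulus) by g = 6: 4·t ≡ -3 (mod 3).
    Reduce coefficients mod 3: 1·t ≡ 0 (mod 3).
    So t ≡ 0 (mod 3).
    Then x = 21 + 24·0 = 21, valid modulo lcm(24, 18) = 72: x ≡ 21 (mod 72).
Verify: 21 mod 8 = 5, 21 mod 12 = 9, 21 mod 18 = 3.

x ≡ 21 (mod 72).


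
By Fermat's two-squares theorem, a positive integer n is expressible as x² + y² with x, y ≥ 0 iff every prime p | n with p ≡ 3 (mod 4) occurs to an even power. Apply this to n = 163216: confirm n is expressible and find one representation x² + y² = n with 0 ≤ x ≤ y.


Step 1: Factor n = 163216 = 2^4 · 101^2.
Step 2: Check the mod-4 condition on each prime factor: 2 = 2 (special); 101 ≡ 1 (mod 4), exponent 2.
All primes ≡ 3 (mod 4) appear to even exponent (or don't appear), so by the two-squares theorem n IS expressible as a sum of two squares.
Step 3: Build a representation. Group n = k² · m with k = 4 and m = 101 · 101 = 10201 (a product of primes ≡ 1 (mod 4)); a representation of m scales to one of n via (k·x)² + (k·y)² = k²(x² + y²). Each prime p ≡ 1 (mod 4) is itself a sum of two squares; find a² by testing p − a² for a perfect square:
  101: 101 − 1² = 100 = 10² ⇒ 101 = 1² + 10².
  Combine using the Brahmagupta–Fibonacci identity (a² + b²)(c² + d²) = (ac − bd)² + (ad + bc)² = (ac + bd)² + (ad − bc)²:
  101 · 101 = 10201: from (1² + 10²)(1² + 10²), take (1·1 − 10·10, 1·10 + 10·1) = (1 − 100, 10 + 10) = (-99, 20); dropping signs (only squares matter) gives (99, 20); check 99² + 20² = 9801 + 400 = 10201 ✓.
  Scale by k = 4: (4·99, 4·20) = (396, 80).
Step 4: Order so x ≤ y and verify: 80² + 396² = 6400 + 156816 = 163216 = n. ✓

n = 163216 = 80² + 396² (one valid representation with x ≤ y).


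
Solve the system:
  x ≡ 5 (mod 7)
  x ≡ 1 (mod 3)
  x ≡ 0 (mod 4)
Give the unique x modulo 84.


Moduli 7, 3, 4 are pairwise coprime; by CRT there is a unique solution modulo M = 7 · 3 · 4 = 84.
Solve pairwise, accumulating the modulus:
  Start with x ≡ 5 (mod 7).
  Combine with x ≡ 1 (mod 3): since gcd(7, 3) = 1, we get a unique residue mod 21.
    Write x = 5 + 7·t and substitute into x ≡ 1 (mod 3): 7·t ≡ 1 − 5 = -4 (mod 3).
    Reduce coefficients mod 3: 1·t ≡ 2 (mod 3).
    So t ≡ 2 (mod 3).
    Then x = 5 + 7·2 = 19, valid modulo lcm(7, 3) = 21: x ≡ 19 (mod 21).
  Combine with x ≡ 0 (mod 4): since gcd(21, 4) = 1, we get a unique residue mod 84.
    Write x = 19 + 21·t and substitute into x ≡ 0 (mod 4): 21·t ≡ 0 − 19 = -19 (mod 4).
    Reduce coefficients mod 4: 1·t ≡ 1 (mod 4).
    So t ≡ 1 (mod 4).
    Then x = 19 + 21·1 = 40, valid modulo lcm(21, 4) = 84: x ≡ 40 (mod 84).
Verify: 40 mod 7 = 5 ✓, 40 mod 3 = 1 ✓, 40 mod 4 = 0 ✓.

x ≡ 40 (mod 84).


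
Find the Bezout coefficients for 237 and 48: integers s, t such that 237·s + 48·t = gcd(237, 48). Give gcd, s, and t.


Euclidean algorithm on (237, 48) — divide until remainder is 0:
  237 = 4 · 48 + 45
  48 = 1 · 45 + 3
  45 = 15 · 3 + 0
gcd(237, 48) = 3.
Track Bezout coefficients alongside the remainders: start with r₀ = 237 = a·1 + b·0 (s = 1, t = 0) and r₁ = 48 = a·0 + b·1 (s = 0, t = 1); each new remainder r_{k+1} = r_{k-1} − q_k·r_k inherits s_{k+1} = s_{k-1} − q_k·s_k, t_{k+1} = t_{k-1} − q_k·t_k, so r_k = a·s_k + b·t_k at every step:
  q = 4: r = 45, s = 1 − 4·0 = 1, t = 0 − 4·1 = -4  (check: 237·1 + 48·(-4) = 45)
  q = 1: r = 3, s = 0 − 1·1 = -1, t = 1 − 1·(-4) = 5  (check: 237·(-1) + 48·5 = 3)
The row with r = 3 (the gcd) gives the Bezout coefficients s = -1, t = 5.
Result: 237 · (-1) + 48 · (5) = 3.

gcd(237, 48) = 3; s = -1, t = 5 (check: 237·(-1) + 48·5 = 3).


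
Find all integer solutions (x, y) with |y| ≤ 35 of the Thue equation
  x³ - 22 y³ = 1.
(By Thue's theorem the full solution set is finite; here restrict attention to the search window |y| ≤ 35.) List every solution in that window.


The equation is x³ - 22y³ = 1. For fixed y, x³ = 22·y³ + 1, so a solution requires the RHS to be a perfect cube.
Strategy: iterate y from -35 to 35, compute RHS = 22·y³ + 1, and check whether it is a (positive or negative) perfect cube.
Check small values of y:
  y = 0: RHS = 1 = (1)³ ⇒ x = 1 works.
  y = 1: RHS = 23 is not a perfect cube.
  y = -1: RHS = -21 is not a perfect cube.
  y = 2: RHS = 177 is not a perfect cube.
  y = -2: RHS = -175 is not a perfect cube.
  y = 3: RHS = 595 is not a perfect cube.
  y = -3: RHS = -593 is not a perfect cube.
Continuing the search up to |y| = 35 finds no further solutions beyond those listed.
Collected solutions: (1, 0).

Solutions (with |y| ≤ 35): (1, 0).


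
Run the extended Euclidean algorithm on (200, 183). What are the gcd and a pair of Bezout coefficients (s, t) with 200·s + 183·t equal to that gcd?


Euclidean algorithm on (200, 183) — divide until remainder is 0:
  200 = 1 · 183 + 17
  183 = 10 · 17 + 13
  17 = 1 · 13 + 4
  13 = 3 · 4 + 1
  4 = 4 · 1 + 0
gcd(200, 183) = 1.
Track Bezout coefficients alongside the remainders: start with r₀ = 200 = a·1 + b·0 (s = 1, t = 0) and r₁ = 183 = a·0 + b·1 (s = 0, t = 1); each new remainder r_{k+1} = r_{k-1} − q_k·r_k inherits s_{k+1} = s_{k-1} − q_k·s_k, t_{k+1} = t_{k-1} − q_k·t_k, so r_k = a·s_k + b·t_k at every step:
  q = 1: r = 17, s = 1 − 1·0 = 1, t = 0 − 1·1 = -1  (check: 200·1 + 183·(-1) = 17)
  q = 10: r = 13, s = 0 − 10·1 = -10, t = 1 − 10·(-1) = 11  (check: 200·(-10) + 183·11 = 13)
  q = 1: r = 4, s = 1 − 1·(-10) = 11, t = -1 − 1·11 = -12  (check: 200·11 + 183·(-12) = 4)
  q = 3: r = 1, s = -10 − 3·11 = -43, t = 11 − 3·(-12) = 47  (check: 200·(-43) + 183·47 = 1)
The row with r = 1 (the gcd) gives the Bezout coefficients s = -43, t = 47.
Result: 200 · (-43) + 183 · (47) = 1.

gcd(200, 183) = 1; s = -43, t = 47 (check: 200·(-43) + 183·47 = 1).


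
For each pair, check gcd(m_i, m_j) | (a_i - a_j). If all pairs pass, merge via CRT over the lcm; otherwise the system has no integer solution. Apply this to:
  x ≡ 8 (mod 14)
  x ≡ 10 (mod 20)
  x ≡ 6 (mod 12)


Moduli 14, 20, 12 are not pairwise coprime, so CRT works modulo lcm(m_i) when all pairwise compatibility conditions hold.
Pairwise compatibility: gcd(m_i, m_j) must divide a_i - a_j for every pair.
Merge one congruence at a time:
  Start: x ≡ 8 (mod 14).
  Combine with x ≡ 10 (mod 20): gcd(14, 20) = 2; 10 - 8 = 2, which IS divisible by 2, so compatible.
    Write x = 8 + 14·t and substitute into x ≡ 10 (mod 20): 14·t ≡ 10 − 8 = 2 (mod 20).
    Divide the congruence (and modulus) by g = 2: 7·t ≡ 1 (mod 10).
    The inverse of 7 mod 10 is 3 (since 7·3 = 21 = 2·10 + 1), so t ≡ 3·1 = 3 ≡ 3 (mod 10).
    Then x = 8 + 14·3 = 50, valid modulo lcm(14, 20) = 140: x ≡ 50 (mod 140).
  Combine with x ≡ 6 (mod 12): gcd(140, 12) = 4; 6 - 50 = -44, which IS divisible by 4, so compatible.
    Write x = 50 + 140·t and substitute into x ≡ 6 (mod 12): 140·t ≡ 6 − 50 = -44 (mod 12).
    Divide the congruence (and modulus) by g = 4: 35·t ≡ -11 (mod 3).
    Reduce coefficients mod 3: 2·t ≡ 1 (mod 3).
    The inverse of 2 mod 3 is 2 (since 2·2 = 4 = 1·3 + 1), so t ≡ 2·1 = 2 ≡ 2 (mod 3).
    Then x = 50 + 140·2 = 330, valid modulo lcm(140, 12) = 420: x ≡ 330 (mod 420).
Verify: 330 mod 14 = 8, 330 mod 20 = 10, 330 mod 12 = 6.

x ≡ 330 (mod 420).


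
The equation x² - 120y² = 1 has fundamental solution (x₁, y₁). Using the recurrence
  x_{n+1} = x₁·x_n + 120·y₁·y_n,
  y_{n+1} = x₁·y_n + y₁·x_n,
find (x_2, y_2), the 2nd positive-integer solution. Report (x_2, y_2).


Step 1: Find the fundamental solution (x₁, y₁) of x² - 120y² = 1.
  Expand √120 as a continued fraction. a₀ = ⌊√120⌋ = 10; iterate m_{k+1} = d_k·a_k − m_k, d_{k+1} = (120 − m_{k+1}²)/d_k, a_{k+1} = ⌊(a₀ + m_{k+1})/d_{k+1}⌋ (starting m₀ = 0, d₀ = 1), with convergents p_k = a_k·p_{k-1} + p_{k-2}, q_k = a_k·q_{k-1} + q_{k-2} (p₋₁ = 1, q₋₁ = 0):
  k = 0: a₀ = 10; p₀/q₀ = 10/1; p₀² − 120·q₀² = 100 − 120 = -20.
  k = 1: m = 10, d = 20, a = ⌊(10 + 10)/20⌋ = 1; p/q = (1·10 + 1)/(1·1 + 0) = 11/1; p² − 120·q² = 121 − 120 = 1.
  The first convergent with p² − 120·q² = 1 gives the fundamental solution (x₁, y₁) = (11, 1).
Step 2: Apply the recurrence (x_{n+1}, y_{n+1}) = (x₁x_n + 120y₁y_n, x₁y_n + y₁x_n) repeatedly.
  From (x_1, y_1) = (11, 1): x_2 = 11·11 + 120·1·1 = 241; y_2 = 11·1 + 1·11 = 22.
Step 3: Verify x_2² - 120·y_2² = 58081 - 58080 = 1 (should be 1). ✓

(x_1, y_1) = (11, 1); (x_2, y_2) = (241, 22).


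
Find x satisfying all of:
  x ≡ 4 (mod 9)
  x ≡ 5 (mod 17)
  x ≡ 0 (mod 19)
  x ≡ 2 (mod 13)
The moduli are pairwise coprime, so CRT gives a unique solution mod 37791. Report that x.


Product of moduli M = 9 · 17 · 19 · 13 = 37791.
Merge one congruence at a time:
  Start: x ≡ 4 (mod 9).
  Combine with x ≡ 5 (mod 17); new modulus lcm = 153.
    Write x = 4 + 9·t and substitute into x ≡ 5 (mod 17): 9·t ≡ 5 − 4 = 1 (mod 17).
    The inverse of 9 mod 17 is 2 (since 9·2 = 18 = 1·17 + 1), so t ≡ 2·1 = 2 ≡ 2 (mod 17).
    Then x = 4 + 9·2 = 22, valid modulo lcm(9, 17) = 153: x ≡ 22 (mod 153).
  Combine with x ≡ 0 (mod 19); new modulus lcm = 2907.
    Write x = 22 + 153·t and substitute into x ≡ 0 (mod 19): 153·t ≡ 0 − 22 = -22 (mod 19).
    Reduce coefficients mod 19: 1·t ≡ 16 (mod 19).
    So t ≡ 16 (mod 19).
    Then x = 22 + 153·16 = 2470, valid modulo lcm(153, 19) = 2907: x ≡ 2470 (mod 2907).
  Combine with x ≡ 2 (mod 13); new modulus lcm = 37791.
    Write x = 2470 + 2907·t and substitute into x ≡ 2 (mod 13): 2907·t ≡ 2 − 2470 = -2468 (mod 13).
    Reduce coefficients mod 13: 8·t ≡ 2 (mod 13).
    The inverse of 8 mod 13 is 5 (since 8·5 = 40 = 3·13 + 1), so t ≡ 5·2 = 10 ≡ 10 (mod 13).
    Then x = 2470 + 2907·10 = 31540, valid modulo lcm(2907, 13) = 37791: x ≡ 31540 (mod 37791).
Verify against each original: 31540 mod 9 = 4, 31540 mod 17 = 5, 31540 mod 19 = 0, 31540 mod 13 = 2.

x ≡ 31540 (mod 37791).


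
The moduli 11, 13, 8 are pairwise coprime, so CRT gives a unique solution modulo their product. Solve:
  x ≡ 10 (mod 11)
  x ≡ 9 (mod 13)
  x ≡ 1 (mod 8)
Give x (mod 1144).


Moduli 11, 13, 8 are pairwise coprime; by CRT there is a unique solution modulo M = 11 · 13 · 8 = 1144.
Solve pairwise, accumulating the modulus:
  Start with x ≡ 10 (mod 11).
  Combine with x ≡ 9 (mod 13): since gcd(11, 13) = 1, we get a unique residue mod 143.
    Write x = 10 + 11·t and substitute into x ≡ 9 (mod 13): 11·t ≡ 9 − 10 = -1 (mod 13).
    Reduce coefficients mod 13: 11·t ≡ 12 (mod 13).
    The inverse of 11 mod 13 is 6 (since 11·6 = 66 = 5·13 + 1), so t ≡ 6·12 = 72 ≡ 7 (mod 13).
    Then x = 10 + 11·7 = 87, valid modulo lcm(11, 13) = 143: x ≡ 87 (mod 143).
  Combine with x ≡ 1 (mod 8): since gcd(143, 8) = 1, we get a unique residue mod 1144.
    Write x = 87 + 143·t and substitute into x ≡ 1 (mod 8): 143·t ≡ 1 − 87 = -86 (mod 8).
    Reduce coefficients mod 8: 7·t ≡ 2 (mod 8).
    The inverse of 7 mod 8 is 7 (since 7·7 = 49 = 6·8 + 1), so t ≡ 7·2 = 14 ≡ 6 (mod 8).
    Then x = 87 + 143·6 = 945, valid modulo lcm(143, 8) = 1144: x ≡ 945 (mod 1144).
Verify: 945 mod 11 = 10 ✓, 945 mod 13 = 9 ✓, 945 mod 8 = 1 ✓.

x ≡ 945 (mod 1144).


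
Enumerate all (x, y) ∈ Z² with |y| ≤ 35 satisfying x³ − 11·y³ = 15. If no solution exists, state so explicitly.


The equation is x³ - 11y³ = 15. For fixed y, x³ = 11·y³ + 15, so a solution requires the RHS to be a perfect cube.
Strategy: iterate y from -35 to 35, compute RHS = 11·y³ + 15, and check whether it is a (positive or negative) perfect cube.
Check small values of y:
  y = 0: RHS = 15 is not a perfect cube.
  y = 1: RHS = 26 is not a perfect cube.
  y = -1: RHS = 4 is not a perfect cube.
  y = 2: RHS = 103 is not a perfect cube.
  y = -2: RHS = -73 is not a perfect cube.
  y = 3: RHS = 312 is not a perfect cube.
  y = -3: RHS = -282 is not a perfect cube.
Continuing the search up to |y| = 35 finds no solutions either.
No (x, y) in the scanned range satisfies the equation.

No integer solutions with |y| ≤ 35.


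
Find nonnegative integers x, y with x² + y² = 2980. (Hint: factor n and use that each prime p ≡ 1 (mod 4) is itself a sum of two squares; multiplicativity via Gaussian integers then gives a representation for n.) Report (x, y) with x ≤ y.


Step 1: Factor n = 2980 = 2^2 · 5 · 149.
Step 2: Check the mod-4 condition on each prime factor: 2 = 2 (special); 5 ≡ 1 (mod 4), exponent 1; 149 ≡ 1 (mod 4), exponent 1.
All primes ≡ 3 (mod 4) appear to even exponent (or don't appear), so by the two-squares theorem n IS expressible as a sum of two squares.
Step 3: Build a representation. Group n = k² · m with k = 2 and m = 5 · 149 = 745 (a product of primes ≡ 1 (mod 4)); a representation of m scales to one of n via (k·x)² + (k·y)² = k²(x² + y²). Each prime p ≡ 1 (mod 4) is itself a sum of two squares; find a² by testing p − a² for a perfect square:
  5: 5 − 1² = 4 = 2² ⇒ 5 = 1² + 2².
  149: 149 − 1² = 148, 149 − 2² = 145, 149 − 3² = 140, 149 − 4² = 133, 149 − 5² = 124, 149 − 6² = 113, 149 − 7² = 100 = 10² ⇒ 149 = 7² + 10².
  Combine using the Brahmagupta–Fibonacci identity (a² + b²)(c² + d²) = (ac − bd)² + (ad + bc)² = (ac + bd)² + (ad − bc)²:
  5 · 149 = 745: from (1² + 2²)(7² + 10²), take (1·7 − 2·10, 1·10 + 2·7) = (7 − 20, 10 + 14) = (-13, 24); dropping signs (only squares matter) gives (13, 24); check 13² + 24² = 169 + 576 = 745 ✓.
  Scale by k = 2: (2·13, 2·24) = (26, 48).
Step 4: Order so x ≤ y and verify: 26² + 48² = 676 + 2304 = 2980 = n. ✓

n = 2980 = 26² + 48² (one valid representation with x ≤ y).


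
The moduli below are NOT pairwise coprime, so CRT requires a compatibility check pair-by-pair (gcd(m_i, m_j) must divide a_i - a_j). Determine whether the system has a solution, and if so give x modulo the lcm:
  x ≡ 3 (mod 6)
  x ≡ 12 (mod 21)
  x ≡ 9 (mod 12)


Moduli 6, 21, 12 are not pairwise coprime, so CRT works modulo lcm(m_i) when all pairwise compatibility conditions hold.
Pairwise compatibility: gcd(m_i, m_j) must divide a_i - a_j for every pair.
Merge one congruence at a time:
  Start: x ≡ 3 (mod 6).
  Combine with x ≡ 12 (mod 21): gcd(6, 21) = 3; 12 - 3 = 9, which IS divisible by 3, so compatible.
    Write x = 3 + 6·t and substitute into x ≡ 12 (mod 21): 6·t ≡ 12 − 3 = 9 (mod 21).
    Divide the congruence (and modulus) by g = 3: 2·t ≡ 3 (mod 7).
    The inverse of 2 mod 7 is 4 (since 2·4 = 8 = 1·7 + 1), so t ≡ 4·3 = 12 ≡ 5 (mod 7).
    Then x = 3 + 6·5 = 33, valid modulo lcm(6, 21) = 42: x ≡ 33 (mod 42).
  Combine with x ≡ 9 (mod 12): gcd(42, 12) = 6; 9 - 33 = -24, which IS divisible by 6, so compatible.
    Write x = 33 + 42·t and substitute into x ≡ 9 (mod 12): 42·t ≡ 9 − 33 = -24 (mod 12).
    Divide the congruence (and modulus) by g = 6: 7·t ≡ -4 (mod 2).
    Reduce coefficients mod 2: 1·t ≡ 0 (mod 2).
    So t ≡ 0 (mod 2).
    Then x = 33 + 42·0 = 33, valid modulo lcm(42, 12) = 84: x ≡ 33 (mod 84).
Verify: 33 mod 6 = 3, 33 mod 21 = 12, 33 mod 12 = 9.

x ≡ 33 (mod 84).


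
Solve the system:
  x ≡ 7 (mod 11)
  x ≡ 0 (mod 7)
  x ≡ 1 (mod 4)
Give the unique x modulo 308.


Moduli 11, 7, 4 are pairwise coprime; by CRT there is a unique solution modulo M = 11 · 7 · 4 = 308.
Solve pairwise, accumulating the modulus:
  Start with x ≡ 7 (mod 11).
  Combine with x ≡ 0 (mod 7): since gcd(11, 7) = 1, we get a unique residue mod 77.
    Write x = 7 + 11·t and substitute into x ≡ 0 (mod 7): 11·t ≡ 0 − 7 = -7 (mod 7).
    Reduce coefficients mod 7: 4·t ≡ 0 (mod 7).
    The inverse of 4 mod 7 is 2 (since 4·2 = 8 = 1·7 + 1), so t ≡ 2·0 = 0 ≡ 0 (mod 7).
    Then x = 7 + 11·0 = 7, valid modulo lcm(11, 7) = 77: x ≡ 7 (mod 77).
  Combine with x ≡ 1 (mod 4): since gcd(77, 4) = 1, we get a unique residue mod 308.
    Write x = 7 + 77·t and substitute into x ≡ 1 (mod 4): 77·t ≡ 1 − 7 = -6 (mod 4).
    Reduce coefficients mod 4: 1·t ≡ 2 (mod 4).
    So t ≡ 2 (mod 4).
    Then x = 7 + 77·2 = 161, valid modulo lcm(77, 4) = 308: x ≡ 161 (mod 308).
Verify: 161 mod 11 = 7 ✓, 161 mod 7 = 0 ✓, 161 mod 4 = 1 ✓.

x ≡ 161 (mod 308).


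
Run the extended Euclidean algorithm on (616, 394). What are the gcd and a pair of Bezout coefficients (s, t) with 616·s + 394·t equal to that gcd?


Euclidean algorithm on (616, 394) — divide until remainder is 0:
  616 = 1 · 394 + 222
  394 = 1 · 222 + 172
  222 = 1 · 172 + 50
  172 = 3 · 50 + 22
  50 = 2 · 22 + 6
  22 = 3 · 6 + 4
  6 = 1 · 4 + 2
  4 = 2 · 2 + 0
gcd(616, 394) = 2.
Track Bezout coefficients alongside the remainders: start with r₀ = 616 = a·1 + b·0 (s = 1, t = 0) and r₁ = 394 = a·0 + b·1 (s = 0, t = 1); each new remainder r_{k+1} = r_{k-1} − q_k·r_k inherits s_{k+1} = s_{k-1} − q_k·s_k, t_{k+1} = t_{k-1} − q_k·t_k, so r_k = a·s_k + b·t_k at every step:
  q = 1: r = 222, s = 1 − 1·0 = 1, t = 0 − 1·1 = -1  (check: 616·1 + 394·(-1) = 222)
  q = 1: r = 172, s = 0 − 1·1 = -1, t = 1 − 1·(-1) = 2  (check: 616·(-1) + 394·2 = 172)
  q = 1: r = 50, s = 1 − 1·(-1) = 2, t = -1 − 1·2 = -3  (check: 616·2 + 394·(-3) = 50)
  q = 3: r = 22, s = -1 − 3·2 = -7, t = 2 − 3·(-3) = 11  (check: 616·(-7) + 394·11 = 22)
  q = 2: r = 6, s = 2 − 2·(-7) = 16, t = -3 − 2·11 = -25  (check: 616·16 + 394·(-25) = 6)
  q = 3: r = 4, s = -7 − 3·16 = -55, t = 11 − 3·(-25) = 86  (check: 616·(-55) + 394·86 = 4)
  q = 1: r = 2, s = 16 − 1·(-55) = 71, t = -25 − 1·86 = -111  (check: 616·71 + 394·(-111) = 2)
The row with r = 2 (the gcd) gives the Bezout coefficients s = 71, t = -111.
Result: 616 · (71) + 394 · (-111) = 2.

gcd(616, 394) = 2; s = 71, t = -111 (check: 616·71 + 394·(-111) = 2).


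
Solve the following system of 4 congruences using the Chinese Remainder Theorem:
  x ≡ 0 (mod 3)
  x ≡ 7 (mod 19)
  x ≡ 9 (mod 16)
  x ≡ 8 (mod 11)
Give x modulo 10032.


Product of moduli M = 3 · 19 · 16 · 11 = 10032.
Merge one congruence at a time:
  Start: x ≡ 0 (mod 3).
  Combine with x ≡ 7 (mod 19); new modulus lcm = 57.
    Write x = 0 + 3·t and substitute into x ≡ 7 (mod 19): 3·t ≡ 7 − 0 = 7 (mod 19).
    The inverse of 3 mod 19 is 13 (since 3·13 = 39 = 2·19 + 1), so t ≡ 13·7 = 91 ≡ 15 (mod 19).
    Then x = 0 + 3·15 = 45, valid modulo lcm(3, 19) = 57: x ≡ 45 (mod 57).
  Combine with x ≡ 9 (mod 16); new modulus lcm = 912.
    Write x = 45 + 57·t and substitute into x ≡ 9 (mod 16): 57·t ≡ 9 − 45 = -36 (mod 16).
    Reduce coefficients mod 16: 9·t ≡ 12 (mod 16).
    The inverse of 9 mod 16 is 9 (since 9·9 = 81 = 5·16 + 1), so t ≡ 9·12 = 108 ≡ 12 (mod 16).
    Then x = 45 + 57·12 = 729, valid modulo lcm(57, 16) = 912: x ≡ 729 (mod 912).
  Combine with x ≡ 8 (mod 11); new modulus lcm = 10032.
    Write x = 729 + 912·t and substitute into x ≡ 8 (mod 11): 912·t ≡ 8 − 729 = -721 (mod 11).
    Reduce coefficients mod 11: 10·t ≡ 5 (mod 11).
    The inverse of 10 mod 11 is 10 (since 10·10 = 100 = 9·11 + 1), so t ≡ 10·5 = 50 ≡ 6 (mod 11).
    Then x = 729 + 912·6 = 6201, valid modulo lcm(912, 11) = 10032: x ≡ 6201 (mod 10032).
Verify against each original: 6201 mod 3 = 0, 6201 mod 19 = 7, 6201 mod 16 = 9, 6201 mod 11 = 8.

x ≡ 6201 (mod 10032).


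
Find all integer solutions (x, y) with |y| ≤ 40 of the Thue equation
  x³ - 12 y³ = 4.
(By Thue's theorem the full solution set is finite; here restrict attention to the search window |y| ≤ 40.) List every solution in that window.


The equation is x³ - 12y³ = 4. For fixed y, x³ = 12·y³ + 4, so a solution requires the RHS to be a perfect cube.
Strategy: iterate y from -40 to 40, compute RHS = 12·y³ + 4, and check whether it is a (positive or negative) perfect cube.
Check small values of y:
  y = 0: RHS = 4 is not a perfect cube.
  y = 1: RHS = 16 is not a perfect cube.
  y = -1: RHS = -8 = (-2)³ ⇒ x = -2 works.
  y = 2: RHS = 100 is not a perfect cube.
  y = -2: RHS = -92 is not a perfect cube.
  y = 3: RHS = 328 is not a perfect cube.
  y = -3: RHS = -320 is not a perfect cube.
Continuing the search up to |y| = 40 finds no further solutions beyond those listed.
Collected solutions: (-2, -1).

Solutions (with |y| ≤ 40): (-2, -1).


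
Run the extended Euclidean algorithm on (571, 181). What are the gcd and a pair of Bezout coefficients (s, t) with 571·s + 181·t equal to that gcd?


Euclidean algorithm on (571, 181) — divide until remainder is 0:
  571 = 3 · 181 + 28
  181 = 6 · 28 + 13
  28 = 2 · 13 + 2
  13 = 6 · 2 + 1
  2 = 2 · 1 + 0
gcd(571, 181) = 1.
Track Bezout coefficients alongside the remainders: start with r₀ = 571 = a·1 + b·0 (s = 1, t = 0) and r₁ = 181 = a·0 + b·1 (s = 0, t = 1); each new remainder r_{k+1} = r_{k-1} − q_k·r_k inherits s_{k+1} = s_{k-1} − q_k·s_k, t_{k+1} = t_{k-1} − q_k·t_k, so r_k = a·s_k + b·t_k at every step:
  q = 3: r = 28, s = 1 − 3·0 = 1, t = 0 − 3·1 = -3  (check: 571·1 + 181·(-3) = 28)
  q = 6: r = 13, s = 0 − 6·1 = -6, t = 1 − 6·(-3) = 19  (check: 571·(-6) + 181·19 = 13)
  q = 2: r = 2, s = 1 − 2·(-6) = 13, t = -3 − 2·19 = -41  (check: 571·13 + 181·(-41) = 2)
  q = 6: r = 1, s = -6 − 6·13 = -84, t = 19 − 6·(-41) = 265  (check: 571·(-84) + 181·265 = 1)
The row with r = 1 (the gcd) gives the Bezout coefficients s = -84, t = 265.
Result: 571 · (-84) + 181 · (265) = 1.

gcd(571, 181) = 1; s = -84, t = 265 (check: 571·(-84) + 181·265 = 1).


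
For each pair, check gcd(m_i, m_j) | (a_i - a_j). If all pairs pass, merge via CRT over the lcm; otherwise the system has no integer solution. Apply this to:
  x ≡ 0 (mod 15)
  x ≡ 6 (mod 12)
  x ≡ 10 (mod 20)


Moduli 15, 12, 20 are not pairwise coprime, so CRT works modulo lcm(m_i) when all pairwise compatibility conditions hold.
Pairwise compatibility: gcd(m_i, m_j) must divide a_i - a_j for every pair.
Merge one congruence at a time:
  Start: x ≡ 0 (mod 15).
  Combine with x ≡ 6 (mod 12): gcd(15, 12) = 3; 6 - 0 = 6, which IS divisible by 3, so compatible.
    Write x = 0 + 15·t and substitute into x ≡ 6 (mod 12): 15·t ≡ 6 − 0 = 6 (mod 12).
    Divide the congruence (and modulus) by g = 3: 5·t ≡ 2 (mod 4).
    Reduce coefficients mod 4: 1·t ≡ 2 (mod 4).
    So t ≡ 2 (mod 4).
    Then x = 0 + 15·2 = 30, valid modulo lcm(15, 12) = 60: x ≡ 30 (mod 60).
  Combine with x ≡ 10 (mod 20): gcd(60, 20) = 20; 10 - 30 = -20, which IS divisible by 20, so compatible.
    Write x = 30 + 60·t and substitute into x ≡ 10 (mod 20): 60·t ≡ 10 − 30 = -20 (mod 20).
    Divide the congruence (and modulus) by g = 20: 3·t ≡ -1 (mod 1).
    Modulo 1 every t works; take t = 0.
    Then x = 30 + 60·0 = 30, valid modulo lcm(60, 20) = 60: x ≡ 30 (mod 60).
Verify: 30 mod 15 = 0, 30 mod 12 = 6, 30 mod 20 = 10.

x ≡ 30 (mod 60).


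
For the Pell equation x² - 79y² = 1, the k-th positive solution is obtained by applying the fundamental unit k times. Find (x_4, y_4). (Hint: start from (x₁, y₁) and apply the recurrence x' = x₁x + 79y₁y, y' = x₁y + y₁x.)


Step 1: Find the fundamental solution (x₁, y₁) of x² - 79y² = 1.
  Expand √79 as a continued fraction. a₀ = ⌊√79⌋ = 8; iterate m_{k+1} = d_k·a_k − m_k, d_{k+1} = (79 − m_{k+1}²)/d_k, a_{k+1} = ⌊(a₀ + m_{k+1})/d_{k+1}⌋ (starting m₀ = 0, d₀ = 1), with convergents p_k = a_k·p_{k-1} + p_{k-2}, q_k = a_k·q_{k-1} + q_{k-2} (p₋₁ = 1, q₋₁ = 0):
  k = 0: a₀ = 8; p₀/q₀ = 8/1; p₀² − 79·q₀² = 64 − 79 = -15.
  k = 1: m = 8, d = 15, a = ⌊(8 + 8)/15⌋ = 1; p/q = (1·8 + 1)/(1·1 + 0) = 9/1; p² − 79·q² = 81 − 79 = 2.
  k = 2: m = 7, d = 2, a = ⌊(8 + 7)/2⌋ = 7; p/q = (7·9 + 8)/(7·1 + 1) = 71/8; p² − 79·q² = 5041 − 5056 = -15.
  k = 3: m = 7, d = 15, a = ⌊(8 + 7)/15⌋ = 1; p/q = (1·71 + 9)/(1·8 + 1) = 80/9; p² − 79·q² = 6400 − 6399 = 1.
  The first convergent with p² − 79·q² = 1 gives the fundamental solution (x₁, y₁) = (80, 9).
Step 2: Apply the recurrence (x_{n+1}, y_{n+1}) = (x₁x_n + 79y₁y_n, x₁y_n + y₁x_n) repeatedly.
  From (x_1, y_1) = (80, 9): x_2 = 80·80 + 79·9·9 = 12799; y_2 = 80·9 + 9·80 = 1440.
  From (x_2, y_2) = (12799, 1440): x_3 = 80·12799 + 79·9·1440 = 2047760; y_3 = 80·1440 + 9·12799 = 230391.
  From (x_3, y_3) = (2047760, 230391): x_4 = 80·2047760 + 79·9·230391 = 327628801; y_4 = 80·230391 + 9·2047760 = 36861120.
Step 3: Verify x_4² - 79·y_4² = 107340631244697601 - 107340631244697600 = 1 (should be 1). ✓

(x_1, y_1) = (80, 9); (x_4, y_4) = (327628801, 36861120).


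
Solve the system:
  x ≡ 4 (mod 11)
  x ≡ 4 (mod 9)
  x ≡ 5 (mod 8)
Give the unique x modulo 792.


Moduli 11, 9, 8 are pairwise coprime; by CRT there is a unique solution modulo M = 11 · 9 · 8 = 792.
Solve pairwise, accumulating the modulus:
  Start with x ≡ 4 (mod 11).
  Combine with x ≡ 4 (mod 9): since gcd(11, 9) = 1, we get a unique residue mod 99.
    Write x = 4 + 11·t and substitute into x ≡ 4 (mod 9): 11·t ≡ 4 − 4 = 0 (mod 9).
    Reduce coefficients mod 9: 2·t ≡ 0 (mod 9).
    The inverse of 2 mod 9 is 5 (since 2·5 = 10 = 1·9 + 1), so t ≡ 5·0 = 0 ≡ 0 (mod 9).
    Then x = 4 + 11·0 = 4, valid modulo lcm(11, 9) = 99: x ≡ 4 (mod 99).
  Combine with x ≡ 5 (mod 8): since gcd(99, 8) = 1, we get a unique residue mod 792.
    Write x = 4 + 99·t and substitute into x ≡ 5 (mod 8): 99·t ≡ 5 − 4 = 1 (mod 8).
    Reduce coefficients mod 8: 3·t ≡ 1 (mod 8).
    The inverse of 3 mod 8 is 3 (since 3·3 = 9 = 1·8 + 1), so t ≡ 3·1 = 3 ≡ 3 (mod 8).
    Then x = 4 + 99·3 = 301, valid modulo lcm(99, 8) = 792: x ≡ 301 (mod 792).
Verify: 301 mod 11 = 4 ✓, 301 mod 9 = 4 ✓, 301 mod 8 = 5 ✓.

x ≡ 301 (mod 792).


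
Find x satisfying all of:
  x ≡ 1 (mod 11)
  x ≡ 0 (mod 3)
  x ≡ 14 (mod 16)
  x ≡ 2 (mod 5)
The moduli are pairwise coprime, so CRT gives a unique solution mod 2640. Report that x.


Product of moduli M = 11 · 3 · 16 · 5 = 2640.
Merge one congruence at a time:
  Start: x ≡ 1 (mod 11).
  Combine with x ≡ 0 (mod 3); new modulus lcm = 33.
    Write x = 1 + 11·t and substitute into x ≡ 0 (mod 3): 11·t ≡ 0 − 1 = -1 (mod 3).
    Reduce coefficients mod 3: 2·t ≡ 2 (mod 3).
    The inverse of 2 mod 3 is 2 (since 2·2 = 4 = 1·3 + 1), so t ≡ 2·2 = 4 ≡ 1 (mod 3).
    Then x = 1 + 11·1 = 12, valid modulo lcm(11, 3) = 33: x ≡ 12 (mod 33).
  Combine with x ≡ 14 (mod 16); new modulus lcm = 528.
    Write x = 12 + 33·t and substitute into x ≡ 14 (mod 16): 33·t ≡ 14 − 12 = 2 (mod 16).
    Reduce coefficients mod 16: 1·t ≡ 2 (mod 16).
    So t ≡ 2 (mod 16).
    Then x = 12 + 33·2 = 78, valid modulo lcm(33, 16) = 528: x ≡ 78 (mod 528).
  Combine with x ≡ 2 (mod 5); new modulus lcm = 2640.
    Write x = 78 + 528·t and substitute into x ≡ 2 (mod 5): 528·t ≡ 2 − 78 = -76 (mod 5).
    Reduce coefficients mod 5: 3·t ≡ 4 (mod 5).
    The inverse of 3 mod 5 is 2 (since 3·2 = 6 = 1·5 + 1), so t ≡ 2·4 = 8 ≡ 3 (mod 5).
    Then x = 78 + 528·3 = 1662, valid modulo lcm(528, 5) = 2640: x ≡ 1662 (mod 2640).
Verify against each original: 1662 mod 11 = 1, 1662 mod 3 = 0, 1662 mod 16 = 14, 1662 mod 5 = 2.

x ≡ 1662 (mod 2640).


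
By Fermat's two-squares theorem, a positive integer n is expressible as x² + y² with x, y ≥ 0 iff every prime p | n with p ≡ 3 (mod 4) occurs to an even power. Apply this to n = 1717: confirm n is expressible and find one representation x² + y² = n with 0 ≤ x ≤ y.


Step 1: Factor n = 1717 = 17 · 101.
Step 2: Check the mod-4 condition on each prime factor: 17 ≡ 1 (mod 4), exponent 1; 101 ≡ 1 (mod 4), exponent 1.
All primes ≡ 3 (mod 4) appear to even exponent (or don't appear), so by the two-squares theorem n IS expressible as a sum of two squares.
Step 3: Build a representation. Here n = 17 · 101 is a product of primes ≡ 1 (mod 4). Each prime p ≡ 1 (mod 4) is itself a sum of two squares; find a² by testing p − a² for a perfect square:
  17: 17 − 1² = 16 = 4² ⇒ 17 = 1² + 4².
  101: 101 − 1² = 100 = 10² ⇒ 101 = 1² + 10².
  Combine using the Brahmagupta–Fibonacci identity (a² + b²)(c² + d²) = (ac − bd)² + (ad + bc)² = (ac + bd)² + (ad − bc)²:
  17 · 101 = 1717: from (1² + 4²)(1² + 10²), take (1·1 − 4·10, 1·10 + 4·1) = (1 − 40, 10 + 4) = (-39, 14); dropping signs (only squares matter) gives (39, 14); check 39² + 14² = 1521 + 196 = 1717 ✓.
Step 4: Order so x ≤ y and verify: 14² + 39² = 196 + 1521 = 1717 = n. ✓

n = 1717 = 14² + 39² (one valid representation with x ≤ y).


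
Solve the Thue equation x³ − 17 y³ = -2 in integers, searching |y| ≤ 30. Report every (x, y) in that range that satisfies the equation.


The equation is x³ - 17y³ = -2. For fixed y, x³ = 17·y³ − 2, so a solution requires the RHS to be a perfect cube.
Strategy: iterate y from -30 to 30, compute RHS = 17·y³ − 2, and check whether it is a (positive or negative) perfect cube.
Check small values of y:
  y = 0: RHS = -2 is not a perfect cube.
  y = 1: RHS = 15 is not a perfect cube.
  y = -1: RHS = -19 is not a perfect cube.
  y = 2: RHS = 134 is not a perfect cube.
  y = -2: RHS = -138 is not a perfect cube.
  y = 3: RHS = 457 is not a perfect cube.
  y = -3: RHS = -461 is not a perfect cube.
Continuing the search up to |y| = 30 finds no solutions either.
No (x, y) in the scanned range satisfies the equation.

No integer solutions with |y| ≤ 30.


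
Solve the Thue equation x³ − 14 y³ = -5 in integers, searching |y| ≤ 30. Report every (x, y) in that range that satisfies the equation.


The equation is x³ - 14y³ = -5. For fixed y, x³ = 14·y³ − 5, so a solution requires the RHS to be a perfect cube.
Strategy: iterate y from -30 to 30, compute RHS = 14·y³ − 5, and check whether it is a (positive or negative) perfect cube.
Check small values of y:
  y = 0: RHS = -5 is not a perfect cube.
  y = 1: RHS = 9 is not a perfect cube.
  y = -1: RHS = -19 is not a perfect cube.
  y = 2: RHS = 107 is not a perfect cube.
  y = -2: RHS = -117 is not a perfect cube.
  y = 3: RHS = 373 is not a perfect cube.
  y = -3: RHS = -383 is not a perfect cube.
Continuing the search up to |y| = 30 finds no solutions either.
No (x, y) in the scanned range satisfies the equation.

No integer solutions with |y| ≤ 30.


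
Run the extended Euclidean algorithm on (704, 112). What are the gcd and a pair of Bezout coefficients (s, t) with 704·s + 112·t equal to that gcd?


Euclidean algorithm on (704, 112) — divide until remainder is 0:
  704 = 6 · 112 + 32
  112 = 3 · 32 + 16
  32 = 2 · 16 + 0
gcd(704, 112) = 16.
Track Bezout coefficients alongside the remainders: start with r₀ = 704 = a·1 + b·0 (s = 1, t = 0) and r₁ = 112 = a·0 + b·1 (s = 0, t = 1); each new remainder r_{k+1} = r_{k-1} − q_k·r_k inherits s_{k+1} = s_{k-1} − q_k·s_k, t_{k+1} = t_{k-1} − q_k·t_k, so r_k = a·s_k + b·t_k at every step:
  q = 6: r = 32, s = 1 − 6·0 = 1, t = 0 − 6·1 = -6  (check: 704·1 + 112·(-6) = 32)
  q = 3: r = 16, s = 0 − 3·1 = -3, t = 1 − 3·(-6) = 19  (check: 704·(-3) + 112·19 = 16)
The row with r = 16 (the gcd) gives the Bezout coefficients s = -3, t = 19.
Result: 704 · (-3) + 112 · (19) = 16.

gcd(704, 112) = 16; s = -3, t = 19 (check: 704·(-3) + 112·19 = 16).


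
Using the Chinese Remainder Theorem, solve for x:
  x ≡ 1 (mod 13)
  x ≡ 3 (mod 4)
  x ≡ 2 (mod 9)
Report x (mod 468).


Moduli 13, 4, 9 are pairwise coprime; by CRT there is a unique solution modulo M = 13 · 4 · 9 = 468.
Solve pairwise, accumulating the modulus:
  Start with x ≡ 1 (mod 13).
  Combine with x ≡ 3 (mod 4): since gcd(13, 4) = 1, we get a unique residue mod 52.
    Write x = 1 + 13·t and substitute into x ≡ 3 (mod 4): 13·t ≡ 3 − 1 = 2 (mod 4).
    Reduce coefficients mod 4: 1·t ≡ 2 (mod 4).
    So t ≡ 2 (mod 4).
    Then x = 1 + 13·2 = 27, valid modulo lcm(13, 4) = 52: x ≡ 27 (mod 52).
  Combine with x ≡ 2 (mod 9): since gcd(52, 9) = 1, we get a unique residue mod 468.
    Write x = 27 + 52·t and substitute into x ≡ 2 (mod 9): 52·t ≡ 2 − 27 = -25 (mod 9).
    Reduce coefficients mod 9: 7·t ≡ 2 (mod 9).
    The inverse of 7 mod 9 is 4 (since 7·4 = 28 = 3·9 + 1), so t ≡ 4·2 = 8 ≡ 8 (mod 9).
    Then x = 27 + 52·8 = 443, valid modulo lcm(52, 9) = 468: x ≡ 443 (mod 468).
Verify: 443 mod 13 = 1 ✓, 443 mod 4 = 3 ✓, 443 mod 9 = 2 ✓.

x ≡ 443 (mod 468).


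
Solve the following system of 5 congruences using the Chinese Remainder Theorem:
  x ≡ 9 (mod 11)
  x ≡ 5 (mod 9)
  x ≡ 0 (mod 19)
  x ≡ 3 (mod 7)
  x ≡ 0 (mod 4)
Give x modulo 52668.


Product of moduli M = 11 · 9 · 19 · 7 · 4 = 52668.
Merge one congruence at a time:
  Start: x ≡ 9 (mod 11).
  Combine with x ≡ 5 (mod 9); new modulus lcm = 99.
    Write x = 9 + 11·t and substitute into x ≡ 5 (mod 9): 11·t ≡ 5 − 9 = -4 (mod 9).
    Reduce coefficients mod 9: 2·t ≡ 5 (mod 9).
    The inverse of 2 mod 9 is 5 (since 2·5 = 10 = 1·9 + 1), so t ≡ 5·5 = 25 ≡ 7 (mod 9).
    Then x = 9 + 11·7 = 86, valid modulo lcm(11, 9) = 99: x ≡ 86 (mod 99).
  Combine with x ≡ 0 (mod 19); new modulus lcm = 1881.
    Write x = 86 + 99·t and substitute into x ≡ 0 (mod 19): 99·t ≡ 0 − 86 = -86 (mod 19).
    Reduce coefficients mod 19: 4·t ≡ 9 (mod 19).
    The inverse of 4 mod 19 is 5 (since 4·5 = 20 = 1·19 + 1), so t ≡ 5·9 = 45 ≡ 7 (mod 19).
    Then x = 86 + 99·7 = 779, valid modulo lcm(99, 19) = 1881: x ≡ 779 (mod 1881).
  Combine with x ≡ 3 (mod 7); new modulus lcm = 13167.
    Write x = 779 + 1881·t and substitute into x ≡ 3 (mod 7): 1881·t ≡ 3 − 779 = -776 (mod 7).
    Reduce coefficients mod 7: 5·t ≡ 1 (mod 7).
    The inverse of 5 mod 7 is 3 (since 5·3 = 15 = 2·7 + 1), so t ≡ 3·1 = 3 ≡ 3 (mod 7).
    Then x = 779 + 1881·3 = 6422, valid modulo lcm(1881, 7) = 13167: x ≡ 6422 (mod 13167).
  Combine with x ≡ 0 (mod 4); new modulus lcm = 52668.
    Write x = 6422 + 13167·t and substitute into x ≡ 0 (mod 4): 13167·t ≡ 0 − 6422 = -6422 (mod 4).
    Reduce coefficients mod 4: 3·t ≡ 2 (mod 4).
    The inverse of 3 mod 4 is 3 (since 3·3 = 9 = 2·4 + 1), so t ≡ 3·2 = 6 ≡ 2 (mod 4).
    Then x = 6422 + 13167·2 = 32756, valid modulo lcm(13167, 4) = 52668: x ≡ 32756 (mod 52668).
Verify against each original: 32756 mod 11 = 9, 32756 mod 9 = 5, 32756 mod 19 = 0, 32756 mod 7 = 3, 32756 mod 4 = 0.

x ≡ 32756 (mod 52668).


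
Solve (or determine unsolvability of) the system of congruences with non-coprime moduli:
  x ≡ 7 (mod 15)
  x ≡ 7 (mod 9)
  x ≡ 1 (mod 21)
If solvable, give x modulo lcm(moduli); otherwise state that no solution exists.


Moduli 15, 9, 21 are not pairwise coprime, so CRT works modulo lcm(m_i) when all pairwise compatibility conditions hold.
Pairwise compatibility: gcd(m_i, m_j) must divide a_i - a_j for every pair.
Merge one congruence at a time:
  Start: x ≡ 7 (mod 15).
  Combine with x ≡ 7 (mod 9): gcd(15, 9) = 3; 7 - 7 = 0, which IS divisible by 3, so compatible.
    Write x = 7 + 15·t and substitute into x ≡ 7 (mod 9): 15·t ≡ 7 − 7 = 0 (mod 9).
    Divide the congruence (and modulus) by g = 3: 5·t ≡ 0 (mod 3).
    Reduce coefficients mod 3: 2·t ≡ 0 (mod 3).
    The inverse of 2 mod 3 is 2 (since 2·2 = 4 = 1·3 + 1), so t ≡ 2·0 = 0 ≡ 0 (mod 3).
    Then x = 7 + 15·0 = 7, valid modulo lcm(15, 9) = 45: x ≡ 7 (mod 45).
  Combine with x ≡ 1 (mod 21): gcd(45, 21) = 3; 1 - 7 = -6, which IS divisible by 3, so compatible.
    Write x = 7 + 45·t and substitute into x ≡ 1 (mod 21): 45·t ≡ 1 − 7 = -6 (mod 21).
    Divide the congruence (and modulus) by g = 3: 15·t ≡ -2 (mod 7).
    Reduce coefficients mod 7: 1·t ≡ 5 (mod 7).
    So t ≡ 5 (mod 7).
    Then x = 7 + 45·5 = 232, valid modulo lcm(45, 21) = 315: x ≡ 232 (mod 315).
Verify: 232 mod 15 = 7, 232 mod 9 = 7, 232 mod 21 = 1.

x ≡ 232 (mod 315).


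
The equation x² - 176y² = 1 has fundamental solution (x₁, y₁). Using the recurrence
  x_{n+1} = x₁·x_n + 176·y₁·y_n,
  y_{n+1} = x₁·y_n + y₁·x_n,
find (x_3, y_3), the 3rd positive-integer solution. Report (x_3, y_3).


Step 1: Find the fundamental solution (x₁, y₁) of x² - 176y² = 1.
  Expand √176 as a continued fraction. a₀ = ⌊√176⌋ = 13; iterate m_{k+1} = d_k·a_k − m_k, d_{k+1} = (176 − m_{k+1}²)/d_k, a_{k+1} = ⌊(a₀ + m_{k+1})/d_{k+1}⌋ (starting m₀ = 0, d₀ = 1), with convergents p_k = a_k·p_{k-1} + p_{k-2}, q_k = a_k·q_{k-1} + q_{k-2} (p₋₁ = 1, q₋₁ = 0):
  k = 0: a₀ = 13; p₀/q₀ = 13/1; p₀² − 176·q₀² = 169 − 176 = -7.
  k = 1: m = 13, d = 7, a = ⌊(13 + 13)/7⌋ = 3; p/q = (3·13 + 1)/(3·1 + 0) = 40/3; p² − 176·q² = 1600 − 1584 = 16.
  k = 2: m = 8, d = 16, a = ⌊(13 + 8)/16⌋ = 1; p/q = (1·40 + 13)/(1·3 + 1) = 53/4; p² − 176·q² = 2809 − 2816 = -7.
  k = 3: m = 8, d = 7, a = ⌊(13 + 8)/7⌋ = 3; p/q = (3·53 + 40)/(3·4 + 3) = 199/15; p² − 176·q² = 39601 − 39600 = 1.
  The first convergent with p² − 176·q² = 1 gives the fundamental solution (x₁, y₁) = (199, 15).
Step 2: Apply the recurrence (x_{n+1}, y_{n+1}) = (x₁x_n + 176y₁y_n, x₁y_n + y₁x_n) repeatedly.
  From (x_1, y_1) = (199, 15): x_2 = 199·199 + 176·15·15 = 79201; y_2 = 199·15 + 15·199 = 5970.
  From (x_2, y_2) = (79201, 5970): x_3 = 199·79201 + 176·15·5970 = 31521799; y_3 = 199·5970 + 15·79201 = 2376045.
Step 3: Verify x_3² - 176·y_3² = 993623812196401 - 993623812196400 = 1 (should be 1). ✓

(x_1, y_1) = (199, 15); (x_3, y_3) = (31521799, 2376045).


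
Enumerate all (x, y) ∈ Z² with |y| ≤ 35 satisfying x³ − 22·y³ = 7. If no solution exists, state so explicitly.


The equation is x³ - 22y³ = 7. For fixed y, x³ = 22·y³ + 7, so a solution requires the RHS to be a perfect cube.
Strategy: iterate y from -35 to 35, compute RHS = 22·y³ + 7, and check whether it is a (positive or negative) perfect cube.
Check small values of y:
  y = 0: RHS = 7 is not a perfect cube.
  y = 1: RHS = 29 is not a perfect cube.
  y = -1: RHS = -15 is not a perfect cube.
  y = 2: RHS = 183 is not a perfect cube.
  y = -2: RHS = -169 is not a perfect cube.
  y = 3: RHS = 601 is not a perfect cube.
  y = -3: RHS = -587 is not a perfect cube.
Continuing the search up to |y| = 35 finds no solutions either.
No (x, y) in the scanned range satisfies the equation.

No integer solutions with |y| ≤ 35.


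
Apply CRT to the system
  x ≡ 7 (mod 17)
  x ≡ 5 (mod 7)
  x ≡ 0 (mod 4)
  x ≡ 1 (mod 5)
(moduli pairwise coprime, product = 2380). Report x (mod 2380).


Product of moduli M = 17 · 7 · 4 · 5 = 2380.
Merge one congruence at a time:
  Start: x ≡ 7 (mod 17).
  Combine with x ≡ 5 (mod 7); new modulus lcm = 119.
    Write x = 7 + 17·t and substitute into x ≡ 5 (mod 7): 17·t ≡ 5 − 7 = -2 (mod 7).
    Reduce coefficients mod 7: 3·t ≡ 5 (mod 7).
    The inverse of 3 mod 7 is 5 (since 3·5 = 15 = 2·7 + 1), so t ≡ 5·5 = 25 ≡ 4 (mod 7).
    Then x = 7 + 17·4 = 75, valid modulo lcm(17, 7) = 119: x ≡ 75 (mod 119).
  Combine with x ≡ 0 (mod 4); new modulus lcm = 476.
    Write x = 75 + 119·t and substitute into x ≡ 0 (mod 4): 119·t ≡ 0 − 75 = -75 (mod 4).
    Reduce coefficients mod 4: 3·t ≡ 1 (mod 4).
    The inverse of 3 mod 4 is 3 (since 3·3 = 9 = 2·4 + 1), so t ≡ 3·1 = 3 ≡ 3 (mod 4).
    Then x = 75 + 119·3 = 432, valid modulo lcm(119, 4) = 476: x ≡ 432 (mod 476).
  Combine with x ≡ 1 (mod 5); new modulus lcm = 2380.
    Write x = 432 + 476·t and substitute into x ≡ 1 (mod 5): 476·t ≡ 1 − 432 = -431 (mod 5).
    Reduce coefficients mod 5: 1·t ≡ 4 (mod 5).
    So t ≡ 4 (mod 5).
    Then x = 432 + 476·4 = 2336, valid modulo lcm(476, 5) = 2380: x ≡ 2336 (mod 2380).
Verify against each original: 2336 mod 17 = 7, 2336 mod 7 = 5, 2336 mod 4 = 0, 2336 mod 5 = 1.

x ≡ 2336 (mod 2380).
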